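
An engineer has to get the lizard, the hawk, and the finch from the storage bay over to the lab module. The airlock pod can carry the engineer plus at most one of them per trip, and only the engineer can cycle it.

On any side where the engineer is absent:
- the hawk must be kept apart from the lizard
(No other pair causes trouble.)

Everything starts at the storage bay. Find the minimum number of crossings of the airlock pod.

5

Counting alone: the engineer can take at most 1 across per trip to the lab module, so moving all 3 needs at least 3 loaded trips out, with a return between consecutive ones — at least 5 crossings.
The plan below uses exactly 5 crossings, so it is optimal:
1. Engineer goes to the lab module with the lizard.  [the storage bay: the finch, the hawk | the lab module: the lizard]
2. Engineer goes back to the storage bay alone.  [the storage bay: the finch, the hawk | the lab module: the lizard]
3. Engineer goes to the lab module with the finch.  [the storage bay: the hawk | the lab module: the finch, the lizard]
4. Engineer goes back to the storage bay alone.  [the storage bay: the hawk | the lab module: the finch, the lizard]
5. Engineer goes to the lab module with the hawk.  [the storage bay: — | the lab module: the finch, the hawk, the lizard]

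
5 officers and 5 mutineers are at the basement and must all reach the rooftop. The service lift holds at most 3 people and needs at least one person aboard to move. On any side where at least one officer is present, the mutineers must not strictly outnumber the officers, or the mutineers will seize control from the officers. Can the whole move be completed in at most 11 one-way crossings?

Yes

Yes — this plan uses 11 crossings (≤ 11):
1. 2 mutineers → the rooftop.  (the basement: 5O 3M; the rooftop: 0O 2M)
2. 1 mutineer ← the basement.  (the basement: 5O 4M; the rooftop: 0O 1M)
3. 3 mutineers → the rooftop.  (the basement: 5O 1M; the rooftop: 0O 4M)
4. 1 mutineer ← the basement.  (the basement: 5O 2M; the rooftop: 0O 3M)
5. 3 officers → the rooftop.  (the basement: 2O 2M; the rooftop: 3O 3M)
6. 1 officer and 1 mutineer ← the basement.  (the basement: 3O 3M; the rooftop: 2O 2M)
7. 3 officers → the rooftop.  (the basement: 0O 3M; the rooftop: 5O 2M)
8. 1 mutineer ← the basement.  (the basement: 0O 4M; the rooftop: 5O 1M)
9. 2 mutineers → the rooftop.  (the basement: 0O 2M; the rooftop: 5O 3M)
10. 1 mutineer ← the basement.  (the basement: 0O 3M; the rooftop: 5O 2M)
11. 3 mutineers → the rooftop.  (the basement: 0O 0M; the rooftop: 5O 5M)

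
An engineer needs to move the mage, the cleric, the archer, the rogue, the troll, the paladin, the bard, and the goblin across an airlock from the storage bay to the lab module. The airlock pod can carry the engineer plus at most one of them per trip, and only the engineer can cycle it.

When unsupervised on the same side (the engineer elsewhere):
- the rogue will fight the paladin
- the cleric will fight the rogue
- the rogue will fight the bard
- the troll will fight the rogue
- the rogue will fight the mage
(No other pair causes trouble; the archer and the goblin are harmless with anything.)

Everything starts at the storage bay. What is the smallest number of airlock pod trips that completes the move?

impossible

Following every safe sequence of crossings from the start, the most of the 8 that can be at the lab module as the airlock pod arrives there on crossings 1, 3, 5, 7 is 1, 2, 3, 4 respectively; the best ever achieved is 4 of 8.
From crossing 9 on, no configuration arises that was not already reachable earlier: only 52 distinct safe configurations (who is on which side, and where the airlock pod is) can ever be reached, none of them has everyone across, and every continuation just revisits them. So no valid plan exists.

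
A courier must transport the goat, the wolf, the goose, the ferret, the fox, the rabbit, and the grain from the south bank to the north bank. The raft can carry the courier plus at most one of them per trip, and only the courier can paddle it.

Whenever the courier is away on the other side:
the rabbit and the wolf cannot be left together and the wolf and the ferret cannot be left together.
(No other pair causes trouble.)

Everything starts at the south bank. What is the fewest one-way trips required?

Counting alone: the courier can take at most 1 across per trip to the north bank, so moving all 7 needs at least 7 loaded trips out, with a return between consecutive ones — at least 13 crossings.
The safety rule pushes this higher. Following every safe sequence of crossings, the most of the 7 that can be at the north bank as the raft arrives there on crossing 13 is 6 — never all 7.
So no plan with fewer than 15 crossings exists, and this one achieves 15:
1. Courier goes to the north bank with the wolf.  [the south bank: the ferret, the fox, the goat, the goose, the grain, the rabbit | the north bank: the wolf]
2. Courier goes back to the south bank alone.  [the south bank: the ferret, the fox, the goat, the goose, the grain, the rabbit | the north bank: the wolf]
3. Courier goes to the north bank with the goat.  [the south bank: the ferret, the fox, the goose, the grain, the rabbit | the north bank: the goat, the wolf]
4. Courier goes back to the south bank alone.  [the south bank: the ferret, the fox, the goose, the grain, the rabbit | the north bank: the goat, the wolf]
5. Courier goes to the north bank with the goose.  [the south bank: the ferret, the fox, the grain, the rabbit | the north bank: the goat, the goose, the wolf]
6. Courier goes back to the south bank alone.  [the south bank: the ferret, the fox, the grain, the rabbit | the north bank: the goat, the goose, the wolf]
7. Courier goes to the north bank with the ferret.  [the south bank: the fox, the grain, the rabbit | the north bank: the ferret, the goat, the goose, the wolf]
8. Courier goes back to the south bank with the wolf.  [the south bank: the fox, the grain, the rabbit, the wolf | the north bank: the ferret, the goat, the goose]
9. Courier goes to the north bank with the rabbit.  [the south bank: the fox, the grain, the wolf | the north bank: the ferret, the goat, the goose, the rabbit]
10. Courier goes back to the south bank alone.  [the south bank: the fox, the grain, the wolf | the north bank: the ferret, the goat, the goose, the rabbit]
11. Courier goes to the north bank with the fox.  [the south bank: the grain, the wolf | the north bank: the ferret, the fox, the goat, the goose, the rabbit]
12. Courier goes back to the south bank alone.  [the south bank: the grain, the wolf | the north bank: the ferret, the fox, the goat, the goose, the rabbit]
13. Courier goes to the north bank with the grain.  [the south bank: the wolf | the north bank: the ferret, the fox, the goat, the goose, the grain, the rabbit]
14. Courier goes back to the south bank alone.  [the south bank: the wolf | the north bank: the ferret, the fox, the goat, the goose, the grain, the rabbit]
15. Courier goes to the north bank with the wolf.  [the south bank: — | the north bank: the ferret, the fox, the goat, the goose, the grain, the rabbit, the wolf]

15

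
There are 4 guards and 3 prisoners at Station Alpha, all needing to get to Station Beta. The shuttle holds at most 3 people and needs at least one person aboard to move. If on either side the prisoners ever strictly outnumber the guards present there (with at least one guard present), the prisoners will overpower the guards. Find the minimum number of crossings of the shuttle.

5

Counting alone: each trip to Station Beta takes at most 3 across and each return brings at least 1 back, so after t trips out (and t−1 returns) at most 3t − (t−1) of the 7 are across; that first reaches 7 at t = 3, so at least 5 crossings are needed.
The plan below uses exactly 5 crossings, so it is optimal:
1. 3 prisoners → Station Beta.  (Station Alpha: 4G 0P; Station Beta: 0G 3P)
2. 1 prisoner ← Station Alpha.  (Station Alpha: 4G 1P; Station Beta: 0G 2P)
3. 3 guards → Station Beta.  (Station Alpha: 1G 1P; Station Beta: 3G 2P)
4. 1 guard ← Station Alpha.  (Station Alpha: 2G 1P; Station Beta: 2G 2P)
5. 2 guards and 1 prisoner → Station Beta.  (Station Alpha: 0G 0P; Station Beta: 4G 3P)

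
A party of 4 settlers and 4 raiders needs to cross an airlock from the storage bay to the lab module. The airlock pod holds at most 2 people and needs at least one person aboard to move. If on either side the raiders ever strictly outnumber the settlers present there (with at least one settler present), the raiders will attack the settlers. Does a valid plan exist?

No

Following every safe sequence of crossings from the start, the most of the 8 that can be at the lab module as the airlock pod arrives there on crossings 1, 3, 5 is 2, 3, 4 respectively; the best ever achieved is 4 of 8.
From crossing 7 on, no configuration arises that was not already reachable earlier: only 11 distinct safe configurations (who is on which side, and where the airlock pod is) can ever be reached, none of them has everyone across, and every continuation just revisits them. They are: 0 settlers + 0 raiders across (airlock pod back at the start); 0 settlers + 1 raider across (airlock pod there); 0 settlers + 1 raider across (airlock pod back at the start); 0 settlers + 2 raiders across (airlock pod there); 0 settlers + 2 raiders across (airlock pod back at the start); 0 settlers + 3 raiders across (airlock pod there); 0 settlers + 3 raiders across (airlock pod back at the start); 0 settlers + 4 raiders across (airlock pod there); 1 settler + 1 raider across (airlock pod there); 1 settler + 1 raider across (airlock pod back at the start); 2 settlers + 2 raiders across (airlock pod there). So no valid plan exists.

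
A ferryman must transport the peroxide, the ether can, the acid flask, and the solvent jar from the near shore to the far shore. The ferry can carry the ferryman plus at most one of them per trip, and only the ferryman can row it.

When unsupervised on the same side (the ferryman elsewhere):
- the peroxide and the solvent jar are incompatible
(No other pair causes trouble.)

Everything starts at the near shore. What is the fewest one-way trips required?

7

Counting alone: the ferryman can take at most 1 across per trip to the far shore, so moving all 4 needs at least 4 loaded trips out, with a return between consecutive ones — at least 7 crossings.
The plan below uses exactly 7 crossings, so it is optimal:
1. Ferryman goes to the far shore with the peroxide.
2. Ferryman goes back to the near shore alone.
3. Ferryman goes to the far shore with the ether can.
4. Ferryman goes back to the near shore alone.
5. Ferryman goes to the far shore with the acid flask.
6. Ferryman goes back to the near shore alone.
7. Ferryman goes to the far shore with the solvent jar.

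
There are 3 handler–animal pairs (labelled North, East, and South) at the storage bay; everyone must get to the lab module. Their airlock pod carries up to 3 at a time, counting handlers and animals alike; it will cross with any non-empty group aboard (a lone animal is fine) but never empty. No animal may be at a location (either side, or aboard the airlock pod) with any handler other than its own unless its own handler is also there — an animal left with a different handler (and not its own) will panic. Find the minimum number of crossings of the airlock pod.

5

Counting alone: each trip to the lab module takes at most 3 across and each return brings at least 1 back, so after t trips out (and t−1 returns) at most 3t − (t−1) of the 6 are across; that first reaches 6 at t = 3, so at least 5 crossings are needed.
The plan below uses exactly 5 crossings, so it is optimal:
1. animal North and handler North cross → the lab module.
2. handler North crosses ← the storage bay.
3. handler East, handler North, and handler South cross → the lab module.
4. animal North crosses ← the storage bay.
5. animal East, animal North, and animal South cross → the lab module.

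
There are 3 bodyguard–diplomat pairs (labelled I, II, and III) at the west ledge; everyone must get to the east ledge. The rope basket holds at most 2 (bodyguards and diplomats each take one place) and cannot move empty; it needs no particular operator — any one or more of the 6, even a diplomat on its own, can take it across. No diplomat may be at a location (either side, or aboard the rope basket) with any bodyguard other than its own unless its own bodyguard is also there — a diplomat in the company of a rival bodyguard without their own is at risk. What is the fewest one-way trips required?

Counting alone: each trip to the east ledge takes at most 2 across and each return brings at least 1 back, so after t trips out (and t−1 returns) at most 2t − (t−1) of the 6 are across; that first reaches 6 at t = 5, so at least 9 crossings are needed.
The safety rule pushes this higher. Following every safe sequence of crossings, the most of the 6 that can be at the east ledge as the rope basket arrives there on crossing 9 is 5 — never all 6.
So no plan with fewer than 11 crossings exists, and this one achieves 11:
1. bodyguard I and diplomat I cross → the east ledge.
2. bodyguard I crosses ← the west ledge.
3. diplomat II and diplomat III cross → the east ledge.
4. diplomat I crosses ← the west ledge.
5. bodyguard II and bodyguard III cross → the east ledge.
6. bodyguard II and diplomat II cross ← the west ledge.
7. bodyguard I and bodyguard II cross → the east ledge.
8. diplomat III crosses ← the west ledge.
9. diplomat I and diplomat II cross → the east ledge.
10. bodyguard III crosses ← the west ledge.
11. bodyguard III and diplomat III cross → the east ledge.

11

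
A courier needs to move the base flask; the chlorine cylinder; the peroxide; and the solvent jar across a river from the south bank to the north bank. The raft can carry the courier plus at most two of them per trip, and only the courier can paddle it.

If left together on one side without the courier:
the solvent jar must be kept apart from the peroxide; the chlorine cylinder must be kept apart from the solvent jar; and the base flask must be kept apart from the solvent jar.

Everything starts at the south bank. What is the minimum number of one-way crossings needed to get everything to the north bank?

Counting alone: the courier can take at most 2 across per trip to the north bank, so moving all 4 needs at least 2 loaded trips out, with a return between consecutive ones — at least 3 crossings.
The safety rule pushes this higher. Following every safe sequence of crossings, the most of the 4 that can be at the north bank as the raft arrives there on crossing 3 is 3 — never all 4.
So no plan with fewer than 5 crossings exists, and this one achieves 5:
1. Courier goes to the north bank with the solvent jar.
2. Courier goes back to the south bank alone.
3. Courier goes to the north bank with the base flask and the chlorine cylinder.
4. Courier goes back to the south bank with the solvent jar.
5. Courier goes to the north bank with the peroxide and the solvent jar.

5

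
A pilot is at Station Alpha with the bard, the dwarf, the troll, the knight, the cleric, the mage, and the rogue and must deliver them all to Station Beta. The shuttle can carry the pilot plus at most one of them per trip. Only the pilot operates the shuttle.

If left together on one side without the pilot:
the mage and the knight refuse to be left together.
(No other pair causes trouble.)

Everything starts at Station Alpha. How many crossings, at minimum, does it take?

13

Counting alone: the pilot can take at most 1 across per trip to Station Beta, so moving all 7 needs at least 7 loaded trips out, with a return between consecutive ones — at least 13 crossings.
The plan below uses exactly 13 crossings, so it is optimal:
1. Pilot goes to Station Beta with the knight.  [Station Alpha: the bard, the cleric, the dwarf, the mage, the rogue, the troll | Station Beta: the knight]
2. Pilot goes back to Station Alpha alone.  [Station Alpha: the bard, the cleric, the dwarf, the mage, the rogue, the troll | Station Beta: the knight]
3. Pilot goes to Station Beta with the bard.  [Station Alpha: the cleric, the dwarf, the mage, the rogue, the troll | Station Beta: the bard, the knight]
4. Pilot goes back to Station Alpha alone.  [Station Alpha: the cleric, the dwarf, the mage, the rogue, the troll | Station Beta: the bard, the knight]
5. Pilot goes to Station Beta with the dwarf.  [Station Alpha: the cleric, the mage, the rogue, the troll | Station Beta: the bard, the dwarf, the knight]
6. Pilot goes back to Station Alpha alone.  [Station Alpha: the cleric, the mage, the rogue, the troll | Station Beta: the bard, the dwarf, the knight]
7. Pilot goes to Station Beta with the troll.  [Station Alpha: the cleric, the mage, the rogue | Station Beta: the bard, the dwarf, the knight, the troll]
8. Pilot goes back to Station Alpha alone.  [Station Alpha: the cleric, the mage, the rogue | Station Beta: the bard, the dwarf, the knight, the troll]
9. Pilot goes to Station Beta with the cleric.  [Station Alpha: the mage, the rogue | Station Beta: the bard, the cleric, the dwarf, the knight, the troll]
10. Pilot goes back to Station Alpha alone.  [Station Alpha: the mage, the rogue | Station Beta: the bard, the cleric, the dwarf, the knight, the troll]
11. Pilot goes to Station Beta with the rogue.  [Station Alpha: the mage | Station Beta: the bard, the cleric, the dwarf, the knight, the rogue, the troll]
12. Pilot goes back to Station Alpha alone.  [Station Alpha: the mage | Station Beta: the bard, the cleric, the dwarf, the knight, the rogue, the troll]
13. Pilot goes to Station Beta with the mage.  [Station Alpha: — | Station Beta: the bard, the cleric, the dwarf, the knight, the mage, the rogue, the troll]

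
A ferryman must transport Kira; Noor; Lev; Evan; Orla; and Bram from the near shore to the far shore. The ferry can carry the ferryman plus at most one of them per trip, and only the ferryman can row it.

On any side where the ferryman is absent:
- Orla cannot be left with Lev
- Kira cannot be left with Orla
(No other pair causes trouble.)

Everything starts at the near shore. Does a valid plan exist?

1. Ferryman goes to the far shore with Orla.  [the near shore: Bram, Evan, Kira, Lev, Noor | the far shore: Orla]
2. Ferryman goes back to the near shore alone.  [the near shore: Bram, Evan, Kira, Lev, Noor | the far shore: Orla]
3. Ferryman goes to the far shore with Kira.  [the near shore: Bram, Evan, Lev, Noor | the far shore: Kira, Orla]
4. Ferryman goes back to the near shore with Orla.  [the near shore: Bram, Evan, Lev, Noor, Orla | the far shore: Kira]
5. Ferryman goes to the far shore with Lev.  [the near shore: Bram, Evan, Noor, Orla | the far shore: Kira, Lev]
6. Ferryman goes back to the near shore alone.  [the near shore: Bram, Evan, Noor, Orla | the far shore: Kira, Lev]
7. Ferryman goes to the far shore with Noor.  [the near shore: Bram, Evan, Orla | the far shore: Kira, Lev, Noor]
8. Ferryman goes back to the near shore alone.  [the near shore: Bram, Evan, Orla | the far shore: Kira, Lev, Noor]
9. Ferryman goes to the far shore with Evan.  [the near shore: Bram, Orla | the far shore: Evan, Kira, Lev, Noor]
10. Ferryman goes back to the near shore alone.  [the near shore: Bram, Orla | the far shore: Evan, Kira, Lev, Noor]
11. Ferryman goes to the far shore with Bram.  [the near shore: Orla | the far shore: Bram, Evan, Kira, Lev, Noor]
12. Ferryman goes back to the near shore alone.  [the near shore: Orla | the far shore: Bram, Evan, Kira, Lev, Noor]
13. Ferryman goes to the far shore with Orla.  [the near shore: — | the far shore: Bram, Evan, Kira, Lev, Noor, Orla]

Yes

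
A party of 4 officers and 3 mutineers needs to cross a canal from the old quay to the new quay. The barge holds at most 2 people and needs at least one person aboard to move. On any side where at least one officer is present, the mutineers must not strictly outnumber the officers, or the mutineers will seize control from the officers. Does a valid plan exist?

1. 2 mutineers → the new quay.  (the old quay: 4O 1M; the new quay: 0O 2M)
2. 1 mutineer ← the old quay.  (the old quay: 4O 2M; the new quay: 0O 1M)
3. 2 mutineers → the new quay.  (the old quay: 4O 0M; the new quay: 0O 3M)
4. 1 mutineer ← the old quay.  (the old quay: 4O 1M; the new quay: 0O 2M)
5. 2 officers → the new quay.  (the old quay: 2O 1M; the new quay: 2O 2M)
6. 1 mutineer ← the old quay.  (the old quay: 2O 2M; the new quay: 2O 1M)
7. 1 officer and 1 mutineer → the new quay.  (the old quay: 1O 1M; the new quay: 3O 2M)
8. 1 officer ← the old quay.  (the old quay: 2O 1M; the new quay: 2O 2M)
9. 1 officer and 1 mutineer → the new quay.  (the old quay: 1O 0M; the new quay: 3O 3M)
10. 1 mutineer ← the old quay.  (the old quay: 1O 1M; the new quay: 3O 2M)
11. 1 officer and 1 mutineer → the new quay.  (the old quay: 0O 0M; the new quay: 4O 3M)

Yes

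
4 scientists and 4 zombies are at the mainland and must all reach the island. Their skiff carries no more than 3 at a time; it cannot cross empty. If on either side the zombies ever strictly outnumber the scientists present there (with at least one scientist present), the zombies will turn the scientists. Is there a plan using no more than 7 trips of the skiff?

Counting alone: each trip to the island takes at most 3 across and each return brings at least 1 back, so after t trips out (and t−1 returns) at most 3t − (t−1) of the 8 are across; that first reaches 8 at t = 4, so at least 7 crossings are needed.
The safety rule pushes this higher. Following every safe sequence of crossings, the most of the 8 that can be at the island as the skiff arrives there on crossing 7 is 7 — never all 8.
So the move cannot be finished within 7 crossings. (The shortest complete plan takes 9:)
1. 2 zombies → the island.  (the mainland: 4S 2Z; the island: 0S 2Z)
2. 1 zombie ← the mainland.  (the mainland: 4S 3Z; the island: 0S 1Z)
3. 3 zombies → the island.  (the mainland: 4S 0Z; the island: 0S 4Z)
4. 1 zombie ← the mainland.  (the mainland: 4S 1Z; the island: 0S 3Z)
5. 3 scientists → the island.  (the mainland: 1S 1Z; the island: 3S 3Z)
6. 1 scientist and 1 zombie ← the mainland.  (the mainland: 2S 2Z; the island: 2S 2Z)
7. 2 scientists → the island.  (the mainland: 0S 2Z; the island: 4S 2Z)
8. 1 zombie ← the mainland.  (the mainland: 0S 3Z; the island: 4S 1Z)
9. 3 zombies → the island.  (the mainland: 0S 0Z; the island: 4S 4Z)

No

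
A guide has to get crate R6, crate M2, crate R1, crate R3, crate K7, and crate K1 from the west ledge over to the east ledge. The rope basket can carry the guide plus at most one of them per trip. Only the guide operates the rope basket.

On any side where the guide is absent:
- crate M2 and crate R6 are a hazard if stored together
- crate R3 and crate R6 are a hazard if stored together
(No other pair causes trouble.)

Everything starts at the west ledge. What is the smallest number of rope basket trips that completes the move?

13

Counting alone: the guide can take at most 1 across per trip to the east ledge, so moving all 6 needs at least 6 loaded trips out, with a return between consecutive ones — at least 11 crossings.
The safety rule pushes this higher. Following every safe sequence of crossings, the most of the 6 that can be at the east ledge as the rope basket arrives there on crossing 11 is 5 — never all 6.
So no plan with fewer than 13 crossings exists, and this one achieves 13:
1. Guide goes to the east ledge with crate R6.
2. Guide goes back to the west ledge alone.
3. Guide goes to the east ledge with crate M2.
4. Guide goes back to the west ledge with crate R6.
5. Guide goes to the east ledge with crate R3.
6. Guide goes back to the west ledge alone.
7. Guide goes to the east ledge with crate R1.
8. Guide goes back to the west ledge alone.
9. Guide goes to the east ledge with crate K7.
10. Guide goes back to the west ledge alone.
11. Guide goes to the east ledge with crate K1.
12. Guide goes back to the west ledge alone.
13. Guide goes to the east ledge with crate R6.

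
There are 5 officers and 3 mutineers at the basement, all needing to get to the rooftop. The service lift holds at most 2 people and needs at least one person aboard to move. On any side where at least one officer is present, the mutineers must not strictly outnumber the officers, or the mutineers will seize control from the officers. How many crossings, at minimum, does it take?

Counting alone: each trip to the rooftop takes at most 2 across and each return brings at least 1 back, so after t trips out (and t−1 returns) at most 2t − (t−1) of the 8 are across; that first reaches 8 at t = 7, so at least 13 crossings are needed.
The plan below uses exactly 13 crossings, so it is optimal:
1. 2 mutineers → the rooftop.  (the basement: 5O 1M; the rooftop: 0O 2M)
2. 1 mutineer ← the basement.  (the basement: 5O 2M; the rooftop: 0O 1M)
3. 2 mutineers → the rooftop.  (the basement: 5O 0M; the rooftop: 0O 3M)
4. 1 mutineer ← the basement.  (the basement: 5O 1M; the rooftop: 0O 2M)
5. 2 officers → the rooftop.  (the basement: 3O 1M; the rooftop: 2O 2M)
6. 1 mutineer ← the basement.  (the basement: 3O 2M; the rooftop: 2O 1M)
7. 1 officer and 1 mutineer → the rooftop.  (the basement: 2O 1M; the rooftop: 3O 2M)
8. 1 mutineer ← the basement.  (the basement: 2O 2M; the rooftop: 3O 1M)
9. 2 mutineers → the rooftop.  (the basement: 2O 0M; the rooftop: 3O 3M)
10. 1 mutineer ← the basement.  (the basement: 2O 1M; the rooftop: 3O 2M)
11. 1 officer and 1 mutineer → the rooftop.  (the basement: 1O 0M; the rooftop: 4O 3M)
12. 1 mutineer ← the basement.  (the basement: 1O 1M; the rooftop: 4O 2M)
13. 1 officer and 1 mutineer → the rooftop.  (the basement: 0O 0M; the rooftop: 5O 3M)

13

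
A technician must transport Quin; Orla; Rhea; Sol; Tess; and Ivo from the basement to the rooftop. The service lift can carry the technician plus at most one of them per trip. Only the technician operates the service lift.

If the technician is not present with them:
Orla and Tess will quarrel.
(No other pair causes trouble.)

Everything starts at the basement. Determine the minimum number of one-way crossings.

11

Counting alone: the technician can take at most 1 across per trip to the rooftop, so moving all 6 needs at least 6 loaded trips out, with a return between consecutive ones — at least 11 crossings.
The plan below uses exactly 11 crossings, so it is optimal:
1. Technician goes to the rooftop with Orla.
2. Technician goes back to the basement alone.
3. Technician goes to the rooftop with Quin.
4. Technician goes back to the basement alone.
5. Technician goes to the rooftop with Rhea.
6. Technician goes back to the basement alone.
7. Technician goes to the rooftop with Sol.
8. Technician goes back to the basement alone.
9. Technician goes to the rooftop with Ivo.
10. Technician goes back to the basement alone.
11. Technician goes to the rooftop with Tess.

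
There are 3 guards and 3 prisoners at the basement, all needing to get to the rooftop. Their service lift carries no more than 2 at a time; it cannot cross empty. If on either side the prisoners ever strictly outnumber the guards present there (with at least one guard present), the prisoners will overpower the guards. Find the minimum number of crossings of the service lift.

11

Counting alone: each trip to the rooftop takes at most 2 across and each return brings at least 1 back, so after t trips out (and t−1 returns) at most 2t − (t−1) of the 6 are across; that first reaches 6 at t = 5, so at least 9 crossings are needed.
The safety rule pushes this higher. Following every safe sequence of crossings, the most of the 6 that can be at the rooftop as the service lift arrives there on crossing 9 is 5 — never all 6.
So no plan with fewer than 11 crossings exists, and this one achieves 11:
1. 2 prisoners → the rooftop.  (the basement: 3G 1P; the rooftop: 0G 2P)
2. 1 prisoner ← the basement.  (the basement: 3G 2P; the rooftop: 0G 1P)
3. 2 prisoners → the rooftop.  (the basement: 3G 0P; the rooftop: 0G 3P)
4. 1 prisoner ← the basement.  (the basement: 3G 1P; the rooftop: 0G 2P)
5. 2 guards → the rooftop.  (the basement: 1G 1P; the rooftop: 2G 2P)
6. 1 guard and 1 prisoner ← the basement.  (the basement: 2G 2P; the rooftop: 1G 1P)
7. 2 guards → the rooftop.  (the basement: 0G 2P; the rooftop: 3G 1P)
8. 1 prisoner ← the basement.  (the basement: 0G 3P; the rooftop: 3G 0P)
9. 2 prisoners → the rooftop.  (the basement: 0G 1P; the rooftop: 3G 2P)
10. 1 prisoner ← the basement.  (the basement: 0G 2P; the rooftop: 3G 1P)
11. 2 prisoners → the rooftop.  (the basement: 0G 0P; the rooftop: 3G 3P)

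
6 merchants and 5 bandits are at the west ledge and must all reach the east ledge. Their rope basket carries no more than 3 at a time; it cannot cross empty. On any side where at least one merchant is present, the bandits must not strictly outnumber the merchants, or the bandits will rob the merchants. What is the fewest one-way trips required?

9

Counting alone: each trip to the east ledge takes at most 3 across and each return brings at least 1 back, so after t trips out (and t−1 returns) at most 3t − (t−1) of the 11 are across; that first reaches 11 at t = 5, so at least 9 crossings are needed.
The plan below uses exactly 9 crossings, so it is optimal:
1. 3 bandits → the east ledge.  (the west ledge: 6M 2B; the east ledge: 0M 3B)
2. 1 bandit ← the west ledge.  (the west ledge: 6M 3B; the east ledge: 0M 2B)
3. 3 merchants → the east ledge.  (the west ledge: 3M 3B; the east ledge: 3M 2B)
4. 1 merchant ← the west ledge.  (the west ledge: 4M 3B; the east ledge: 2M 2B)
5. 2 merchants and 1 bandit → the east ledge.  (the west ledge: 2M 2B; the east ledge: 4M 3B)
6. 1 merchant ← the west ledge.  (the west ledge: 3M 2B; the east ledge: 3M 3B)
7. 2 merchants and 1 bandit → the east ledge.  (the west ledge: 1M 1B; the east ledge: 5M 4B)
8. 1 merchant ← the west ledge.  (the west ledge: 2M 1B; the east ledge: 4M 4B)
9. 2 merchants and 1 bandit → the east ledge.  (the west ledge: 0M 0B; the east ledge: 6M 5B)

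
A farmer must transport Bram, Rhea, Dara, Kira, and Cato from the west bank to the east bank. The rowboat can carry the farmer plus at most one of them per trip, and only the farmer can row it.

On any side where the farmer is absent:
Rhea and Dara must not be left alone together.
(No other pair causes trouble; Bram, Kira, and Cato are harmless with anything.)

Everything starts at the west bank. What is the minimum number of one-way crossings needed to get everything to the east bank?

9

Counting alone: the farmer can take at most 1 across per trip to the east bank, so moving all 5 needs at least 5 loaded trips out, with a return between consecutive ones — at least 9 crossings.
The plan below uses exactly 9 crossings, so it is optimal:
1. Farmer goes to the east bank with Rhea.
2. Farmer goes back to the west bank alone.
3. Farmer goes to the east bank with Bram.
4. Farmer goes back to the west bank alone.
5. Farmer goes to the east bank with Kira.
6. Farmer goes back to the west bank alone.
7. Farmer goes to the east bank with Cato.
8. Farmer goes back to the west bank alone.
9. Farmer goes to the east bank with Dara.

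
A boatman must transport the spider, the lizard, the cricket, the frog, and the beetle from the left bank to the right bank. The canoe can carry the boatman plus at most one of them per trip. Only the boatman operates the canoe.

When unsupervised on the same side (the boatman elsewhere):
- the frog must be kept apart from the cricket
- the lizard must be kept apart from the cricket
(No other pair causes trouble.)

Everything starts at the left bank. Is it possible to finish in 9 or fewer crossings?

Counting alone: the boatman can take at most 1 across per trip to the right bank, so moving all 5 needs at least 5 loaded trips out, with a return between consecutive ones — at least 9 crossings.
The safety rule pushes this higher. Following every safe sequence of crossings, the most of the 5 that can be at the right bank as the canoe arrives there on crossing 9 is 4 — never all 5.
So the move cannot be finished within 9 crossings. (The shortest complete plan takes 11:)
1. Boatman goes to the right bank with the cricket.  [the left bank: the beetle, the frog, the lizard, the spider | the right bank: the cricket]
2. Boatman goes back to the left bank alone.  [the left bank: the beetle, the frog, the lizard, the spider | the right bank: the cricket]
3. Boatman goes to the right bank with the spider.  [the left bank: the beetle, the frog, the lizard | the right bank: the cricket, the spider]
4. Boatman goes back to the left bank alone.  [the left bank: the beetle, the frog, the lizard | the right bank: the cricket, the spider]
5. Boatman goes to the right bank with the lizard.  [the left bank: the beetle, the frog | the right bank: the cricket, the lizard, the spider]
6. Boatman goes back to the left bank with the cricket.  [the left bank: the beetle, the cricket, the frog | the right bank: the lizard, the spider]
7. Boatman goes to the right bank with the frog.  [the left bank: the beetle, the cricket | the right bank: the frog, the lizard, the spider]
8. Boatman goes back to the left bank alone.  [the left bank: the beetle, the cricket | the right bank: the frog, the lizard, the spider]
9. Boatman goes to the right bank with the beetle.  [the left bank: the cricket | the right bank: the beetle, the frog, the lizard, the spider]
10. Boatman goes back to the left bank alone.  [the left bank: the cricket | the right bank: the beetle, the frog, the lizard, the spider]
11. Boatman goes to the right bank with the cricket.  [the left bank: — | the right bank: the beetle, the cricket, the frog, the lizard, the spider]

No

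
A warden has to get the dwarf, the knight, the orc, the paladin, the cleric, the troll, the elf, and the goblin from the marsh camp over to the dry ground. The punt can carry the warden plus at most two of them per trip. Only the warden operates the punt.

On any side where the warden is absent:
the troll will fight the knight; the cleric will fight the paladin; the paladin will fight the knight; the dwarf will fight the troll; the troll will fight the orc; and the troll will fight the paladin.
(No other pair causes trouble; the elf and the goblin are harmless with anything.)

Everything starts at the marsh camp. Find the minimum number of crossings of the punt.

13

Counting alone: the warden can take at most 2 across per trip to the dry ground, so moving all 8 needs at least 4 loaded trips out, with a return between consecutive ones — at least 7 crossings.
The safety rule pushes this higher. Following every safe sequence of crossings, the most of the 8 that can be at the dry ground as the punt arrives there on crossings 7, 9, 11 is 5, 6, 7 respectively — never all 8.
So no plan with fewer than 13 crossings exists, and this one achieves 13:
1. Warden goes to the dry ground with the paladin and the troll.  [the marsh camp: the cleric, the dwarf, the elf, the goblin, the knight, the orc | the dry ground: the paladin, the troll]
2. Warden goes back to the marsh camp with the paladin.  [the marsh camp: the cleric, the dwarf, the elf, the goblin, the knight, the orc, the paladin | the dry ground: the troll]
3. Warden goes to the dry ground with the dwarf and the paladin.  [the marsh camp: the cleric, the elf, the goblin, the knight, the orc | the dry ground: the dwarf, the paladin, the troll]
4. Warden goes back to the marsh camp with the troll.  [the marsh camp: the cleric, the elf, the goblin, the knight, the orc, the troll | the dry ground: the dwarf, the paladin]
5. Warden goes to the dry ground with the knight and the orc.  [the marsh camp: the cleric, the elf, the goblin, the troll | the dry ground: the dwarf, the knight, the orc, the paladin]
6. Warden goes back to the marsh camp with the knight.  [the marsh camp: the cleric, the elf, the goblin, the knight, the troll | the dry ground: the dwarf, the orc, the paladin]
7. Warden goes to the dry ground with the cleric and the knight.  [the marsh camp: the elf, the goblin, the troll | the dry ground: the cleric, the dwarf, the knight, the orc, the paladin]
8. Warden goes back to the marsh camp with the paladin.  [the marsh camp: the elf, the goblin, the paladin, the troll | the dry ground: the cleric, the dwarf, the knight, the orc]
9. Warden goes to the dry ground with the elf and the paladin.  [the marsh camp: the goblin, the troll | the dry ground: the cleric, the dwarf, the elf, the knight, the orc, the paladin]
10. Warden goes back to the marsh camp with the paladin.  [the marsh camp: the goblin, the paladin, the troll | the dry ground: the cleric, the dwarf, the elf, the knight, the orc]
11. Warden goes to the dry ground with the goblin and the paladin.  [the marsh camp: the troll | the dry ground: the cleric, the dwarf, the elf, the goblin, the knight, the orc, the paladin]
12. Warden goes back to the marsh camp with the paladin.  [the marsh camp: the paladin, the troll | the dry ground: the cleric, the dwarf, the elf, the goblin, the knight, the orc]
13. Warden goes to the dry ground with the paladin and the troll.  [the marsh camp: — | the dry ground: the cleric, the dwarf, the elf, the goblin, the knight, the orc, the paladin, the troll]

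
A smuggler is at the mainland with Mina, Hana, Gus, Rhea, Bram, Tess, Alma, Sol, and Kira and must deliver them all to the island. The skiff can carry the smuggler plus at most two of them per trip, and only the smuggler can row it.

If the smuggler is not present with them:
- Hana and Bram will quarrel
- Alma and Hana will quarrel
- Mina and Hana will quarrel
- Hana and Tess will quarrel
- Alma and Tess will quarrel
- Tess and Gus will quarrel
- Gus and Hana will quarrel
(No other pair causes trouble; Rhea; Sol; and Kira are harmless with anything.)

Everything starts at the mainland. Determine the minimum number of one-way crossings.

15

Counting alone: the smuggler can take at most 2 across per trip to the island, so moving all 9 needs at least 5 loaded trips out, with a return between consecutive ones — at least 9 crossings.
The safety rule pushes this higher. Following every safe sequence of crossings, the most of the 9 that can be at the island as the skiff arrives there on crossings 9, 11, 13 is 6, 7, 8 respectively — never all 9.
So no plan with fewer than 15 crossings exists, and this one achieves 15:
1. Smuggler goes to the island with Hana and Tess.  [the mainland: Alma, Bram, Gus, Kira, Mina, Rhea, Sol | the island: Hana, Tess]
2. Smuggler goes back to the mainland with Hana.  [the mainland: Alma, Bram, Gus, Hana, Kira, Mina, Rhea, Sol | the island: Tess]
3. Smuggler goes to the island with Hana and Mina.  [the mainland: Alma, Bram, Gus, Kira, Rhea, Sol | the island: Hana, Mina, Tess]
4. Smuggler goes back to the mainland with Hana.  [the mainland: Alma, Bram, Gus, Hana, Kira, Rhea, Sol | the island: Mina, Tess]
5. Smuggler goes to the island with Hana and Rhea.  [the mainland: Alma, Bram, Gus, Kira, Sol | the island: Hana, Mina, Rhea, Tess]
6. Smuggler goes back to the mainland with Hana.  [the mainland: Alma, Bram, Gus, Hana, Kira, Sol | the island: Mina, Rhea, Tess]
7. Smuggler goes to the island with Bram and Hana.  [the mainland: Alma, Gus, Kira, Sol | the island: Bram, Hana, Mina, Rhea, Tess]
8. Smuggler goes back to the mainland with Hana.  [the mainland: Alma, Gus, Hana, Kira, Sol | the island: Bram, Mina, Rhea, Tess]
9. Smuggler goes to the island with Hana and Sol.  [the mainland: Alma, Gus, Kira | the island: Bram, Hana, Mina, Rhea, Sol, Tess]
10. Smuggler goes back to the mainland with Hana.  [the mainland: Alma, Gus, Hana, Kira | the island: Bram, Mina, Rhea, Sol, Tess]
11. Smuggler goes to the island with Hana and Kira.  [the mainland: Alma, Gus | the island: Bram, Hana, Kira, Mina, Rhea, Sol, Tess]
12. Smuggler goes back to the mainland with Hana.  [the mainland: Alma, Gus, Hana | the island: Bram, Kira, Mina, Rhea, Sol, Tess]
13. Smuggler goes to the island with Alma and Gus.  [the mainland: Hana | the island: Alma, Bram, Gus, Kira, Mina, Rhea, Sol, Tess]
14. Smuggler goes back to the mainland with Tess.  [the mainland: Hana, Tess | the island: Alma, Bram, Gus, Kira, Mina, Rhea, Sol]
15. Smuggler goes to the island with Hana and Tess.  [the mainland: — | the island: Alma, Bram, Gus, Hana, Kira, Mina, Rhea, Sol, Tess]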